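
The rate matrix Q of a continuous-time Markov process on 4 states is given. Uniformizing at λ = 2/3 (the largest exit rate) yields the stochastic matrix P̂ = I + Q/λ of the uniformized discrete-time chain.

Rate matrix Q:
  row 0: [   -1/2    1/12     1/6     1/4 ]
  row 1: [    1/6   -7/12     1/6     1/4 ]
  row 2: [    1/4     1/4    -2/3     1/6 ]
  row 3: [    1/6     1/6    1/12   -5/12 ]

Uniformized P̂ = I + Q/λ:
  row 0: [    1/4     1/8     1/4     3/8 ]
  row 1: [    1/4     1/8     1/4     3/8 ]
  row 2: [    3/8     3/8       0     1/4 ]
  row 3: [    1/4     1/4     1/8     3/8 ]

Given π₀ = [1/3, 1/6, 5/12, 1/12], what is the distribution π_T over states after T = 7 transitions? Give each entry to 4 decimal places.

t=0: π = [0.3333, 0.1667, 0.4167, 0.0833]
t=1: π = [0.3021, 0.2396, 0.1354, 0.3229]
t=2: π = [0.2669, 0.1992, 0.1758, 0.3581]
t=3: π = [0.2720, 0.2137, 0.1613, 0.3530]
t=4: π = [0.2702, 0.2095, 0.1655, 0.3548]
t=5: π = [0.2707, 0.2107, 0.1643, 0.3543]
t=6: π = [0.2705, 0.2104, 0.1646, 0.3545]
t=7: π = [0.2706, 0.2105, 0.1645, 0.3544]

π = [0.2706, 0.2105, 0.1645, 0.3544]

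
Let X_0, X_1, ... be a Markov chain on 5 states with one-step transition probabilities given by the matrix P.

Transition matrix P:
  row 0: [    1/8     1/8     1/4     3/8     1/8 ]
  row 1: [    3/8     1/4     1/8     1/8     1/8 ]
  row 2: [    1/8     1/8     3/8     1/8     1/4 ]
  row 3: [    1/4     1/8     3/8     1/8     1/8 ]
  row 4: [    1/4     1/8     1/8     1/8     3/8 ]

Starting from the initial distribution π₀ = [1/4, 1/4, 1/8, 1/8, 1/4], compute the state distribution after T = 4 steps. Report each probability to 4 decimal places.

t=0: π = [0.2500, 0.2500, 0.1250, 0.1250, 0.2500]
t=1: π = [0.2344, 0.1563, 0.2188, 0.1875, 0.2031]
t=2: π = [0.2129, 0.1445, 0.2559, 0.1836, 0.2031]
t=3: π = [0.2095, 0.1431, 0.2615, 0.1782, 0.2078]
t=4: π = [0.2090, 0.1429, 0.2611, 0.1774, 0.2096]

π = [0.2090, 0.1429, 0.2611, 0.1774, 0.2096]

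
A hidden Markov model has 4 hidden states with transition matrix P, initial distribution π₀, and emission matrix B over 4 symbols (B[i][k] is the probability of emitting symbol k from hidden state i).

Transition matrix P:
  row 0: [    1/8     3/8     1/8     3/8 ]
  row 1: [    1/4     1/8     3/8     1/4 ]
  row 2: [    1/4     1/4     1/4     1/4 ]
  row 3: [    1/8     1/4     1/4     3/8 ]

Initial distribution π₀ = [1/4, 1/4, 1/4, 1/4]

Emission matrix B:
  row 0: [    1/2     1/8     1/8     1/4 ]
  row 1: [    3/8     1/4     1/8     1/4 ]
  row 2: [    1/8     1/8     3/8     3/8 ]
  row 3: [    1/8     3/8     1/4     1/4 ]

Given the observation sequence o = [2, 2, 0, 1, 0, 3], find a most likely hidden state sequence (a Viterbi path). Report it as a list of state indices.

t=0: δ = [3.125e-02, 3.125e-02, 9.375e-02, 6.250e-02]  (obs o_0=2)
t=1: δ = [2.930e-03, 2.930e-03, 8.789e-03, 5.859e-03]  ψ = [2, 2, 2, 2]  (obs o_1=2)
t=2: δ = [1.099e-03, 8.240e-04, 2.747e-04, 2.747e-04]  ψ = [2, 2, 2, 2]  (obs o_2=0)
t=3: δ = [2.575e-05, 1.030e-04, 3.862e-05, 1.545e-04]  ψ = [1, 0, 1, 0]  (obs o_3=1)
t=4: δ = [1.287e-05, 1.448e-05, 4.828e-06, 7.242e-06]  ψ = [1, 3, 1, 3]  (obs o_4=0)
t=5: δ = [9.052e-07, 1.207e-06, 2.037e-06, 1.207e-06]  ψ = [1, 0, 1, 0]  (obs o_5=3)
backtrack: best end state = 2; path = [2, 2, 0, 3, 1, 2]

path = [2, 2, 0, 3, 1, 2]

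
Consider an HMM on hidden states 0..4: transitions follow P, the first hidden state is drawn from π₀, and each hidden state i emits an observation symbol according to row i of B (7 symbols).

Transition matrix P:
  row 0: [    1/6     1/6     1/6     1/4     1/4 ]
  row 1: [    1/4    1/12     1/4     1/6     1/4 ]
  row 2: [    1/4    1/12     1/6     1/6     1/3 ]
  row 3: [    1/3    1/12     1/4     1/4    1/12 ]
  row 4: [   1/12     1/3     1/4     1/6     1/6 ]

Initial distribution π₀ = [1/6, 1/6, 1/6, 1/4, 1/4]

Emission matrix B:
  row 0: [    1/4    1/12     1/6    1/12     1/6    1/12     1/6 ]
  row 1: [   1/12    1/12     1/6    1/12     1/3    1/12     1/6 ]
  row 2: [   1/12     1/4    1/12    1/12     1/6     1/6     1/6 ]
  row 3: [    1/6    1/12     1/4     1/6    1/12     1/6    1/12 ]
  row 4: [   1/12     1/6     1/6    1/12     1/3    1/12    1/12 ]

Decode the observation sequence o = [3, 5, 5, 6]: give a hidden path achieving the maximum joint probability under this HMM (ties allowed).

t=0: δ = [1.389e-02, 1.389e-02, 1.389e-02, 4.167e-02, 2.083e-02]  (obs o_0=3)
t=1: δ = [1.157e-03, 5.787e-04, 1.736e-03, 1.736e-03, 3.858e-04]  ψ = [3, 4, 3, 3, 2]  (obs o_1=5)
t=2: δ = [4.823e-05, 1.608e-05, 7.234e-05, 7.234e-05, 4.823e-05]  ψ = [3, 0, 3, 3, 2]  (obs o_2=5)
t=3: δ = [4.019e-06, 2.679e-06, 3.014e-06, 1.507e-06, 2.009e-06]  ψ = [3, 4, 3, 3, 2]  (obs o_3=6)
backtrack: best end state = 0; path = [3, 3, 3, 0]

path = [3, 3, 3, 0]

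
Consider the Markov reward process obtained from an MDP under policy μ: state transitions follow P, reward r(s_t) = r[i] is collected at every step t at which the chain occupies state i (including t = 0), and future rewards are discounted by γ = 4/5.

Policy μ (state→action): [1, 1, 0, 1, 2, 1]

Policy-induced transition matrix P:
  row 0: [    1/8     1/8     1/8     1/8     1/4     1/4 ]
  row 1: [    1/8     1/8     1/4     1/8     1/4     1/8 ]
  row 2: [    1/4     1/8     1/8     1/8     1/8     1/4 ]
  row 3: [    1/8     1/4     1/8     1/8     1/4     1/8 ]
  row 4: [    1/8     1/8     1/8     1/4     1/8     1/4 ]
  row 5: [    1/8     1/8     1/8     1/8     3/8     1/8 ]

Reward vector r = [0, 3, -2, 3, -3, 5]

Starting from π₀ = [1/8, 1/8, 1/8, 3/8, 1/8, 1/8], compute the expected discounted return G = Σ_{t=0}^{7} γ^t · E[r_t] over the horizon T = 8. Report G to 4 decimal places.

G = 4.2057

t=0: π = [0.1250, 0.1250, 0.1250, 0.3750, 0.1250, 0.1250], E[r] = 1.5000, γ^t·E[r] = 1.500000, running G = 1.500000
t=1: π = [0.1406, 0.1719, 0.1406, 0.1406, 0.2344, 0.1719], E[r] = 0.8125, γ^t·E[r] = 0.650000, running G = 2.150000
t=2: π = [0.1426, 0.1426, 0.1465, 0.1543, 0.2246, 0.1895], E[r] = 0.8711, γ^t·E[r] = 0.557500, running G = 2.707500
t=3: π = [0.1433, 0.1443, 0.1428, 0.1531, 0.2273, 0.1892], E[r] = 0.8706, γ^t·E[r] = 0.445750, running G = 3.153250
t=4: π = [0.1429, 0.1441, 0.1430, 0.1534, 0.2274, 0.1892], E[r] = 0.8703, γ^t·E[r] = 0.356475, running G = 3.509725
t=5: π = [0.1429, 0.1442, 0.1430, 0.1534, 0.2273, 0.1892], E[r] = 0.8705, γ^t·E[r] = 0.285255, running G = 3.794980
t=6: π = [0.1429, 0.1442, 0.1430, 0.1534, 0.2273, 0.1892], E[r] = 0.8705, γ^t·E[r] = 0.228189, running G = 4.023169
t=7: π = [0.1429, 0.1442, 0.1430, 0.1534, 0.2273, 0.1892], E[r] = 0.8705, γ^t·E[r] = 0.182553, running G = 4.205721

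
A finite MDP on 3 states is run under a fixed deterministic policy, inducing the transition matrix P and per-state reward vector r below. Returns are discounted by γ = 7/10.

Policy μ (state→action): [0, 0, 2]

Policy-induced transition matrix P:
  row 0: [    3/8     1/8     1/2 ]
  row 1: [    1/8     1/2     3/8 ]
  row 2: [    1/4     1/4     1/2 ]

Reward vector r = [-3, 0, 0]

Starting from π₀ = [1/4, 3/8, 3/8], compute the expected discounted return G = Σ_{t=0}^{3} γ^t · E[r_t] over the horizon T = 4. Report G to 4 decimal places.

t=0: π = [0.2500, 0.3750, 0.3750], E[r] = -0.7500, γ^t·E[r] = -0.750000, running G = -0.750000
t=1: π = [0.2344, 0.3125, 0.4531], E[r] = -0.7031, γ^t·E[r] = -0.492188, running G = -1.242188
t=2: π = [0.2402, 0.2988, 0.4609], E[r] = -0.7207, γ^t·E[r] = -0.353145, running G = -1.595332
t=3: π = [0.2427, 0.2947, 0.4626], E[r] = -0.7280, γ^t·E[r] = -0.249713, running G = -1.845045

G = -1.8450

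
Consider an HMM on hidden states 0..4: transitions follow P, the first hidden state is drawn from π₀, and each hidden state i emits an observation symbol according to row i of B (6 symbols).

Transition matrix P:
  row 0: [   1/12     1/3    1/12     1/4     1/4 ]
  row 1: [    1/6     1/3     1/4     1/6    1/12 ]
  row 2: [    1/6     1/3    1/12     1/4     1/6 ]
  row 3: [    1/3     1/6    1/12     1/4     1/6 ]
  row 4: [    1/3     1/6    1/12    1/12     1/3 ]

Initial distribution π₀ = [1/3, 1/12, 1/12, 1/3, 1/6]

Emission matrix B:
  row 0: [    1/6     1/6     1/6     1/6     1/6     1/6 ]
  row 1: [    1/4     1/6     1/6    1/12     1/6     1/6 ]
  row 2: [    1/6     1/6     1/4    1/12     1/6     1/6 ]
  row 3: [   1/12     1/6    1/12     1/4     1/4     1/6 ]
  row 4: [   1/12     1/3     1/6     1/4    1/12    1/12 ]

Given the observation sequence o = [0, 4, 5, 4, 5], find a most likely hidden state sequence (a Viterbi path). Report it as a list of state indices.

path = [0, 3, 0, 3, 0]

t=0: δ = [5.556e-02, 2.083e-02, 1.389e-02, 2.778e-02, 1.389e-02]  (obs o_0=0)
t=1: δ = [1.543e-03, 3.086e-03, 8.681e-04, 3.472e-03, 1.157e-03]  ψ = [3, 0, 1, 0, 0]  (obs o_1=4)
t=2: δ = [1.929e-04, 1.715e-04, 1.286e-04, 1.447e-04, 4.823e-05]  ψ = [3, 1, 1, 3, 3]  (obs o_2=5)
t=3: δ = [8.038e-06, 1.072e-05, 7.144e-06, 1.206e-05, 4.019e-06]  ψ = [3, 0, 1, 0, 0]  (obs o_3=4)
t=4: δ = [6.698e-07, 5.954e-07, 4.465e-07, 5.023e-07, 1.674e-07]  ψ = [3, 1, 1, 3, 0]  (obs o_4=5)
backtrack: best end state = 0; path = [0, 3, 0, 3, 0]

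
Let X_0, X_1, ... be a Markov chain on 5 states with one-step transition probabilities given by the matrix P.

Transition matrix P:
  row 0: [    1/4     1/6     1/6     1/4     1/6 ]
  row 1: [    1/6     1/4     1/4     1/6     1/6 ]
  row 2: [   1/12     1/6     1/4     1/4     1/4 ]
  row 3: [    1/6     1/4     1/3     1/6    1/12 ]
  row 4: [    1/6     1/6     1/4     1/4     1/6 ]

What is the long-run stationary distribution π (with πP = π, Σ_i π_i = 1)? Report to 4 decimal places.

Balance equations π_j = Σ_i π_i·P[i][j]:
  π_0 = 1/4·π_0 + 1/6·π_1 + 1/12·π_2 + 1/6·π_3 + 1/6·π_4
  π_1 = 1/6·π_0 + 1/4·π_1 + 1/6·π_2 + 1/4·π_3 + 1/6·π_4
  π_2 = 1/6·π_0 + 1/4·π_1 + 1/4·π_2 + 1/3·π_3 + 1/4·π_4
  π_3 = 1/4·π_0 + 1/6·π_1 + 1/4·π_2 + 1/6·π_3 + 1/4·π_4
  normalize: π_0 + π_1 + π_2 + π_3 + π_4 = 1
Solving the linear system gives exactly π = [2993/18864, 29/144, 4805/18864, 31/144, 1603/9432].

π = [0.1587, 0.2014, 0.2547, 0.2153, 0.1700]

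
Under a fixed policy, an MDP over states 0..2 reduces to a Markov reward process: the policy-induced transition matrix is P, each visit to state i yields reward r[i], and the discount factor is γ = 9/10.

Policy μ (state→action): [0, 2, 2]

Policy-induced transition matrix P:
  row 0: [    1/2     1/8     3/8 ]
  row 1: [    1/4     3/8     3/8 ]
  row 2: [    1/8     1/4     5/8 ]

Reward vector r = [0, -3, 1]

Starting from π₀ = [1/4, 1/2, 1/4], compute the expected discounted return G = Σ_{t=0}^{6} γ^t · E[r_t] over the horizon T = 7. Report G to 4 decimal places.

t=0: π = [0.2500, 0.5000, 0.2500], E[r] = -1.2500, γ^t·E[r] = -1.250000, running G = -1.250000
t=1: π = [0.2813, 0.2813, 0.4375], E[r] = -0.4063, γ^t·E[r] = -0.365625, running G = -1.615625
t=2: π = [0.2656, 0.2500, 0.4844], E[r] = -0.2656, γ^t·E[r] = -0.215156, running G = -1.830781
t=3: π = [0.2559, 0.2480, 0.4961], E[r] = -0.2480, γ^t·E[r] = -0.180826, running G = -2.011607
t=4: π = [0.2520, 0.2490, 0.4990], E[r] = -0.2480, γ^t·E[r] = -0.162744, running G = -2.174351
t=5: π = [0.2506, 0.2496, 0.4998], E[r] = -0.2491, γ^t·E[r] = -0.147118, running G = -2.321469
t=6: π = [0.2502, 0.2499, 0.4999], E[r] = -0.2497, γ^t·E[r] = -0.132698, running G = -2.454167

G = -2.4542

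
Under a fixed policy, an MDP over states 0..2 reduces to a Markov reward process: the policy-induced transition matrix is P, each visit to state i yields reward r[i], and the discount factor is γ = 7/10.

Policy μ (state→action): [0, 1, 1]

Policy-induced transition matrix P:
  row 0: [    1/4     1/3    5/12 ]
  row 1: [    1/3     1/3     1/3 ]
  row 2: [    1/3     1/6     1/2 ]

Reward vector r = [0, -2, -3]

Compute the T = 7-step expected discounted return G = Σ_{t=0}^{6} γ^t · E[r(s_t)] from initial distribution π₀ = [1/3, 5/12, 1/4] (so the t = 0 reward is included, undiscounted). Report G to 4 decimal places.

G = -5.3014

t=0: π = [0.3333, 0.4167, 0.2500], E[r] = -1.5833, γ^t·E[r] = -1.583333, running G = -1.583333
t=1: π = [0.3056, 0.2917, 0.4028], E[r] = -1.7917, γ^t·E[r] = -1.254167, running G = -2.837500
t=2: π = [0.3079, 0.2662, 0.4259], E[r] = -1.8102, γ^t·E[r] = -0.886991, running G = -3.724491
t=3: π = [0.3077, 0.2623, 0.4300], E[r] = -1.8146, γ^t·E[r] = -0.622415, running G = -4.346906
t=4: π = [0.3077, 0.2617, 0.4306], E[r] = -1.8152, γ^t·E[r] = -0.435841, running G = -4.782747
t=5: π = [0.3077, 0.2616, 0.4307], E[r] = -1.8154, γ^t·E[r] = -0.305108, running G = -5.087855
t=6: π = [0.3077, 0.2615, 0.4308], E[r] = -1.8154, γ^t·E[r] = -0.213578, running G = -5.301433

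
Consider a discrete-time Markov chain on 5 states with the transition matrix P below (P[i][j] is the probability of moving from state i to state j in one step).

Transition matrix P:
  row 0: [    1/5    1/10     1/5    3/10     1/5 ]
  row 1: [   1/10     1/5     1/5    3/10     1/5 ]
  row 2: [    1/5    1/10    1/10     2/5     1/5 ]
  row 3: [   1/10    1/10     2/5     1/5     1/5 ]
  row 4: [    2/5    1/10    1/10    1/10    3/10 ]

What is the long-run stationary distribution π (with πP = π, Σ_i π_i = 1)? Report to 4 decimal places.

Balance equations π_j = Σ_i π_i·P[i][j]:
  π_0 = 1/5·π_0 + 1/10·π_1 + 1/5·π_2 + 1/10·π_3 + 2/5·π_4
  π_1 = 1/10·π_0 + 1/5·π_1 + 1/10·π_2 + 1/10·π_3 + 1/10·π_4
  π_2 = 1/5·π_0 + 1/5·π_1 + 1/10·π_2 + 2/5·π_3 + 1/10·π_4
  π_3 = 3/10·π_0 + 3/10·π_1 + 2/5·π_2 + 1/5·π_3 + 1/10·π_4
  normalize: π_0 + π_1 + π_2 + π_3 + π_4 = 1
Solving the linear system gives exactly π = [223/1071, 1/9, 74/357, 269/1071, 2/9].

π = [0.2082, 0.1111, 0.2073, 0.2512, 0.2222]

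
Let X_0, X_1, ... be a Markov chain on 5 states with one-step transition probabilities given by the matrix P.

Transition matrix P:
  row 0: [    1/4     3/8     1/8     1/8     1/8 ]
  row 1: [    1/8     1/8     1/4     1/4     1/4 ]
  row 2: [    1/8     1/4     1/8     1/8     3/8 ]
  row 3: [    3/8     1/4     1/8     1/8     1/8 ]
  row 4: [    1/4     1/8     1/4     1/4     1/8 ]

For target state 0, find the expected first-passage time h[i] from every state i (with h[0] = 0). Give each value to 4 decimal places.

h = [0.0000, 4.9315, 4.9863, 3.8904, 4.3836]

First-step conditioning: h[0] = 0; for i ≠ 0, h[i] = 1 + Σ_k P[i][k]·h[k].
  h[1] = 1 + 1/8·h[1] + 1/4·h[2] + 1/4·h[3] + 1/4·h[4]
  h[2] = 1 + 1/4·h[1] + 1/8·h[2] + 1/8·h[3] + 3/8·h[4]
  h[3] = 1 + 1/4·h[1] + 1/8·h[2] + 1/8·h[3] + 1/8·h[4]
  h[4] = 1 + 1/8·h[1] + 1/4·h[2] + 1/4·h[3] + 1/8·h[4]
Solving the 4×4 linear system over states ≠ 0 gives exactly h = [0, 360/73, 364/73, 284/73, 320/73] (h[0] = 0 is the target).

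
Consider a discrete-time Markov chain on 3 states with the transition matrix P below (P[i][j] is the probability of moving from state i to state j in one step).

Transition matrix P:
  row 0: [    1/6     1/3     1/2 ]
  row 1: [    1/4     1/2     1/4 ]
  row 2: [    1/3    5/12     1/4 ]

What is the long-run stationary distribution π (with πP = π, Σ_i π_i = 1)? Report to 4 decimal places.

Balance equations π_j = Σ_i π_i·P[i][j]:
  π_0 = 1/6·π_0 + 1/4·π_1 + 1/3·π_2
  π_1 = 1/3·π_0 + 1/2·π_1 + 5/12·π_2
  normalize: π_0 + π_1 + π_2 = 1
Solving the linear system gives exactly π = [13/51, 22/51, 16/51].

π = [0.2549, 0.4314, 0.3137]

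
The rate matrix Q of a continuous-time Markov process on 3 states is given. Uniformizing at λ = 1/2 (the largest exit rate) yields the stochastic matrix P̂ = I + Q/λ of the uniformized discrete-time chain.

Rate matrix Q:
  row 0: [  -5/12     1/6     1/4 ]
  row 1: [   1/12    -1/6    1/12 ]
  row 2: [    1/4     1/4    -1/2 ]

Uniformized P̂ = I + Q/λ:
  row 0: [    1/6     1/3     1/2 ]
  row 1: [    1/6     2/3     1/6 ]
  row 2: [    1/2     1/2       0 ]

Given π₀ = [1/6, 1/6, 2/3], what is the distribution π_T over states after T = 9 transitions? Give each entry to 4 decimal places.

π = [0.2370, 0.5527, 0.2104]

t=0: π = [0.1667, 0.1667, 0.6667]
t=1: π = [0.3889, 0.5000, 0.1111]
t=2: π = [0.2037, 0.5185, 0.2778]
t=3: π = [0.2593, 0.5525, 0.1883]
t=4: π = [0.2294, 0.5489, 0.2217]
t=5: π = [0.2406, 0.5532, 0.2062]
t=6: π = [0.2354, 0.5521, 0.2125]
t=7: π = [0.2375, 0.5528, 0.2097]
t=8: π = [0.2366, 0.5525, 0.2109]
t=9: π = [0.2370, 0.5527, 0.2104]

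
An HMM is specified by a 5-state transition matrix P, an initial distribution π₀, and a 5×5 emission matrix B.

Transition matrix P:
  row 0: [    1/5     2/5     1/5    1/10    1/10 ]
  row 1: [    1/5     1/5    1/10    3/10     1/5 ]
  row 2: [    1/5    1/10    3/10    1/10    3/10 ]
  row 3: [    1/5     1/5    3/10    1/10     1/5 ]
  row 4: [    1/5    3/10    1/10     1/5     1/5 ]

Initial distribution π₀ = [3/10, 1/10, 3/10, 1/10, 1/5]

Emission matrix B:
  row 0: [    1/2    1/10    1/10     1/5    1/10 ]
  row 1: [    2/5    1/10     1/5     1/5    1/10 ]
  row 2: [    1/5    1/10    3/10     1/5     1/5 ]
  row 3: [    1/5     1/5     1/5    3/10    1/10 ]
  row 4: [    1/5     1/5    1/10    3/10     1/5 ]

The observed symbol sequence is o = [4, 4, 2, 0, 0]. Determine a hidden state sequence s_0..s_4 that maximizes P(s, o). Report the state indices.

path = [2, 2, 2, 0, 1]

t=0: δ = [3.000e-02, 1.000e-02, 6.000e-02, 1.000e-02, 4.000e-02]  (obs o_0=4)
t=1: δ = [1.200e-03, 1.200e-03, 3.600e-03, 8.000e-04, 3.600e-03]  ψ = [2, 0, 2, 4, 2]  (obs o_1=4)
t=2: δ = [7.200e-05, 2.160e-04, 3.240e-04, 1.440e-04, 1.080e-04]  ψ = [2, 4, 2, 4, 2]  (obs o_2=2)
t=3: δ = [3.240e-05, 1.728e-05, 1.944e-05, 1.296e-05, 1.944e-05]  ψ = [2, 1, 2, 1, 2]  (obs o_3=0)
t=4: δ = [3.240e-06, 5.184e-06, 1.296e-06, 1.037e-06, 1.166e-06]  ψ = [0, 0, 0, 1, 2]  (obs o_4=0)
backtrack: best end state = 1; path = [2, 2, 2, 0, 1]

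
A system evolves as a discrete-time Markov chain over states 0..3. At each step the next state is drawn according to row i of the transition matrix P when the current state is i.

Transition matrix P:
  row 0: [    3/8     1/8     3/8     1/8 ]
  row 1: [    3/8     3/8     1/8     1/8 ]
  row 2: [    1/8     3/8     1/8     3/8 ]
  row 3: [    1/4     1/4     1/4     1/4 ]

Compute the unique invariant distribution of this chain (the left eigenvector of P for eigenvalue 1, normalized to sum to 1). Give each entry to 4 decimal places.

Balance equations π_j = Σ_i π_i·P[i][j]:
  π_0 = 3/8·π_0 + 3/8·π_1 + 1/8·π_2 + 1/4·π_3
  π_1 = 1/8·π_0 + 3/8·π_1 + 3/8·π_2 + 1/4·π_3
  π_2 = 3/8·π_0 + 1/8·π_1 + 1/8·π_2 + 1/4·π_3
  normalize: π_0 + π_1 + π_2 + π_3 = 1
Solving the linear system gives exactly π = [17/58, 8/29, 13/58, 6/29].

π = [0.2931, 0.2759, 0.2241, 0.2069]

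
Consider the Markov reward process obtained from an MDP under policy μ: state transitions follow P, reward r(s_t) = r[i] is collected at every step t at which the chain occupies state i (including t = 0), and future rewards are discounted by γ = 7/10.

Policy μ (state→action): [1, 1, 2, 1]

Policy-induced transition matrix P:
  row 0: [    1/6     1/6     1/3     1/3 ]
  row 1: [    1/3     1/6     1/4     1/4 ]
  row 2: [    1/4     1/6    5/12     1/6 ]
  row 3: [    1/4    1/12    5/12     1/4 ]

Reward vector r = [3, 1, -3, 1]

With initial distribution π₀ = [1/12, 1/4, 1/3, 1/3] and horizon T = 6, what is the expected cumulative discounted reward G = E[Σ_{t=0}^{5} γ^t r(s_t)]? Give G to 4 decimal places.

t=0: π = [0.0833, 0.2500, 0.3333, 0.3333], E[r] = -0.1667, γ^t·E[r] = -0.166667, running G = -0.166667
t=1: π = [0.2639, 0.1389, 0.3681, 0.2292], E[r] = 0.0556, γ^t·E[r] = 0.038889, running G = -0.127778
t=2: π = [0.2396, 0.1476, 0.3715, 0.2413], E[r] = -0.0069, γ^t·E[r] = -0.003403, running G = -0.131181
t=3: π = [0.2423, 0.1466, 0.3721, 0.2390], E[r] = -0.0038, γ^t·E[r] = -0.001290, running G = -0.132471
t=4: π = [0.2420, 0.1467, 0.3720, 0.2392], E[r] = -0.0041, γ^t·E[r] = -0.000996, running G = -0.133467
t=5: π = [0.2421, 0.1467, 0.3720, 0.2392], E[r] = -0.0040, γ^t·E[r] = -0.000679, running G = -0.134145

G = -0.1341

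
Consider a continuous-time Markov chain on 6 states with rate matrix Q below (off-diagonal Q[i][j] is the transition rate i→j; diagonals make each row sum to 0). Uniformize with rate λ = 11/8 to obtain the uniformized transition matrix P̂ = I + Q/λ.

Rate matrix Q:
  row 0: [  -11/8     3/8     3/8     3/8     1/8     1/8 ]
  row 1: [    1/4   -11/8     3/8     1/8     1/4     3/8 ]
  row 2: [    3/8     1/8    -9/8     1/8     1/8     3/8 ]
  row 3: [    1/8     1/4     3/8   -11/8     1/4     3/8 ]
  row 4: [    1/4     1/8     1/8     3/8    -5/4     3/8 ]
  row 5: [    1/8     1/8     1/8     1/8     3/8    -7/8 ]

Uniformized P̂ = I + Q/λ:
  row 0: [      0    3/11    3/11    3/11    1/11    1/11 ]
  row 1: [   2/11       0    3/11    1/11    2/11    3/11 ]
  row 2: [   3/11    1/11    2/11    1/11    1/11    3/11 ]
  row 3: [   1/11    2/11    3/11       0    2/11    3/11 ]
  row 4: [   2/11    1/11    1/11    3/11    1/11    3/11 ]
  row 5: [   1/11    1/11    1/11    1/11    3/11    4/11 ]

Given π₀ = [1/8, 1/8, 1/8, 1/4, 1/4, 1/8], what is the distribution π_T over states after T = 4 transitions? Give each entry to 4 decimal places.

π = [0.1362, 0.1172, 0.1775, 0.1332, 0.1632, 0.2727]

t=0: π = [0.1250, 0.1250, 0.1250, 0.2500, 0.2500, 0.1250]
t=1: π = [0.1364, 0.1250, 0.1932, 0.1364, 0.1477, 0.2614]
t=2: π = [0.1384, 0.1167, 0.1808, 0.1302, 0.1622, 0.2717]
t=3: π = [0.1366, 0.1173, 0.1774, 0.1337, 0.1628, 0.2723]
t=4: π = [0.1362, 0.1172, 0.1775, 0.1332, 0.1632, 0.2727]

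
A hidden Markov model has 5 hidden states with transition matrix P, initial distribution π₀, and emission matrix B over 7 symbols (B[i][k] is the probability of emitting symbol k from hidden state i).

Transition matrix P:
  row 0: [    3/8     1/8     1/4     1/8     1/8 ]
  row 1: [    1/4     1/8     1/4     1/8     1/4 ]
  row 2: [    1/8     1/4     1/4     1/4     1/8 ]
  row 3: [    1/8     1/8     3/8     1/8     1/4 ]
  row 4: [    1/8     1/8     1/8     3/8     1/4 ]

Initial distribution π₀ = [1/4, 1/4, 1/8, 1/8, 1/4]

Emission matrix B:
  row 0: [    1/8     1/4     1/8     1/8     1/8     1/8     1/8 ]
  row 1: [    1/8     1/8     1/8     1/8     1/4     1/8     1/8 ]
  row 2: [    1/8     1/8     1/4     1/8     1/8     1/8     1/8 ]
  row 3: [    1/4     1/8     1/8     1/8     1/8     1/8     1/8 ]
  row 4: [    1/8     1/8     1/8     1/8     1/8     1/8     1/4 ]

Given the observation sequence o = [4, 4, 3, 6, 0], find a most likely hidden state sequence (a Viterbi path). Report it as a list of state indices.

t=0: δ = [3.125e-02, 6.250e-02, 1.562e-02, 1.562e-02, 3.125e-02]  (obs o_0=4)
t=1: δ = [1.953e-03, 1.953e-03, 1.953e-03, 1.465e-03, 1.953e-03]  ψ = [1, 1, 1, 4, 1]  (obs o_1=4)
t=2: δ = [9.155e-05, 6.104e-05, 6.866e-05, 9.155e-05, 6.104e-05]  ψ = [0, 2, 3, 4, 1]  (obs o_2=3)
t=3: δ = [4.292e-06, 2.146e-06, 4.292e-06, 2.861e-06, 5.722e-06]  ψ = [0, 2, 3, 4, 3]  (obs o_3=6)
t=4: δ = [2.012e-07, 1.341e-07, 1.341e-07, 5.364e-07, 1.788e-07]  ψ = [0, 2, 0, 4, 4]  (obs o_4=0)
backtrack: best end state = 3; path = [1, 4, 3, 4, 3]

path = [1, 4, 3, 4, 3]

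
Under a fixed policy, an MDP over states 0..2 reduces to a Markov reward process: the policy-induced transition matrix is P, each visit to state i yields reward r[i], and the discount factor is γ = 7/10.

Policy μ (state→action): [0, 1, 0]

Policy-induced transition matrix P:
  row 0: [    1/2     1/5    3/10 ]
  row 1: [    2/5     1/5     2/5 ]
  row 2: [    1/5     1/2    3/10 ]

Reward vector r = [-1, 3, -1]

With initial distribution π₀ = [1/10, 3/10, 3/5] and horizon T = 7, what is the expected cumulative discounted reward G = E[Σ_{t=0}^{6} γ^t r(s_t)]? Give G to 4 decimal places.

G = 0.8336

t=0: π = [0.1000, 0.3000, 0.6000], E[r] = 0.2000, γ^t·E[r] = 0.200000, running G = 0.200000
t=1: π = [0.2900, 0.3800, 0.3300], E[r] = 0.5200, γ^t·E[r] = 0.364000, running G = 0.564000
t=2: π = [0.3630, 0.2990, 0.3380], E[r] = 0.1960, γ^t·E[r] = 0.096040, running G = 0.660040
t=3: π = [0.3687, 0.3014, 0.3299], E[r] = 0.2056, γ^t·E[r] = 0.070521, running G = 0.730561
t=4: π = [0.3709, 0.2990, 0.3301], E[r] = 0.1959, γ^t·E[r] = 0.047031, running G = 0.777592
t=5: π = [0.3711, 0.2990, 0.3299], E[r] = 0.1962, γ^t·E[r] = 0.032970, running G = 0.810562
t=6: π = [0.3711, 0.2990, 0.3299], E[r] = 0.1959, γ^t·E[r] = 0.023045, running G = 0.833606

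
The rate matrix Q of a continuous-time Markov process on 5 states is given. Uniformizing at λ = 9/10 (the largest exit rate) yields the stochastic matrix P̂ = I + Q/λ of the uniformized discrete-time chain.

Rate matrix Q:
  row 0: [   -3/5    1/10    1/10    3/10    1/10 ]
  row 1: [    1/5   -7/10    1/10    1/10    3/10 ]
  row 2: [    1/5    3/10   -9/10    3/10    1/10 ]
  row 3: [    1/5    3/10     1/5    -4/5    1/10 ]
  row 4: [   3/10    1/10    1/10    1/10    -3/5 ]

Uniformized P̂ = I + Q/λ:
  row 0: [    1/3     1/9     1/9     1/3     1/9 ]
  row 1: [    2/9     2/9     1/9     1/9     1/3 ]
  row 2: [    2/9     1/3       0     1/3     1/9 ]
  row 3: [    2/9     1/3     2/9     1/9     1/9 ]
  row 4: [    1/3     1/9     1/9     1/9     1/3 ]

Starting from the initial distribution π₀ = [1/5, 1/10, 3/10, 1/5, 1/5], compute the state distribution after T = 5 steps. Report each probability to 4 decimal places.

π = [0.2752, 0.2046, 0.1198, 0.1990, 0.2014]

t=0: π = [0.2000, 0.1000, 0.3000, 0.2000, 0.2000]
t=1: π = [0.2667, 0.2333, 0.1000, 0.2222, 0.1778]
t=2: π = [0.2716, 0.2086, 0.1247, 0.1926, 0.2025]
t=3: π = [0.2749, 0.2048, 0.1187, 0.1992, 0.2025]
t=4: π = [0.2753, 0.2045, 0.1201, 0.1986, 0.2016]
t=5: π = [0.2752, 0.2046, 0.1198, 0.1990, 0.2014]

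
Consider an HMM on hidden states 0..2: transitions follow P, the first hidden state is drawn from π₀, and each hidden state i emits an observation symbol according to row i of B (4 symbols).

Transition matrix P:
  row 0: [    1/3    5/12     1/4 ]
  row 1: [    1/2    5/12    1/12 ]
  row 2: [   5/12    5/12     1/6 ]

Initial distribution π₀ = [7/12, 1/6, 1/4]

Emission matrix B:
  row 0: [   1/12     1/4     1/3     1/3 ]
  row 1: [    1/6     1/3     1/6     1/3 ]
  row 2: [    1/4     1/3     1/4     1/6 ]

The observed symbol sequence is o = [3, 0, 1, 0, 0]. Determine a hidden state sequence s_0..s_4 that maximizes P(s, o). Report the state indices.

t=0: δ = [1.944e-01, 5.556e-02, 4.167e-02]  (obs o_0=3)
t=1: δ = [5.401e-03, 1.350e-02, 1.215e-02]  ψ = [0, 0, 0]  (obs o_1=0)
t=2: δ = [1.688e-03, 1.875e-03, 6.752e-04]  ψ = [1, 1, 2]  (obs o_2=1)
t=3: δ = [7.814e-05, 1.302e-04, 1.055e-04]  ψ = [1, 1, 0]  (obs o_3=0)
t=4: δ = [5.427e-06, 9.044e-06, 4.884e-06]  ψ = [1, 1, 0]  (obs o_4=0)
backtrack: best end state = 1; path = [0, 1, 1, 1, 1]

path = [0, 1, 1, 1, 1]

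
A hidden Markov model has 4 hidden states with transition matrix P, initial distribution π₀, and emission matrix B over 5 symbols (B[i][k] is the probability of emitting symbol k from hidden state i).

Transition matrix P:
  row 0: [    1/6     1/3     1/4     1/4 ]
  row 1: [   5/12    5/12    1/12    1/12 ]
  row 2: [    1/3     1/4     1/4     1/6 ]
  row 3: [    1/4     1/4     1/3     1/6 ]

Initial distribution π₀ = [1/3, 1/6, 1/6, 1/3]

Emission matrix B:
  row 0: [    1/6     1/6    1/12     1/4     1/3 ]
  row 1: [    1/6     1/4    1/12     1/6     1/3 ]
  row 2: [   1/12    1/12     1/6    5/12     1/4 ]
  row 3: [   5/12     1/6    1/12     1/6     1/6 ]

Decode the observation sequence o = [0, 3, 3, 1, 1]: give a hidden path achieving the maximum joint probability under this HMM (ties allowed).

t=0: δ = [5.556e-02, 2.778e-02, 1.389e-02, 1.389e-01]  (obs o_0=0)
t=1: δ = [8.681e-03, 5.787e-03, 1.929e-02, 3.858e-03]  ψ = [3, 3, 3, 3]  (obs o_1=3)
t=2: δ = [1.608e-03, 8.038e-04, 2.009e-03, 5.358e-04]  ψ = [2, 2, 2, 2]  (obs o_2=3)
t=3: δ = [1.116e-04, 1.340e-04, 4.186e-05, 6.698e-05]  ψ = [2, 0, 2, 0]  (obs o_3=1)
t=4: δ = [9.303e-06, 1.395e-05, 2.326e-06, 4.651e-06]  ψ = [1, 1, 0, 0]  (obs o_4=1)
backtrack: best end state = 1; path = [3, 2, 0, 1, 1]

path = [3, 2, 0, 1, 1]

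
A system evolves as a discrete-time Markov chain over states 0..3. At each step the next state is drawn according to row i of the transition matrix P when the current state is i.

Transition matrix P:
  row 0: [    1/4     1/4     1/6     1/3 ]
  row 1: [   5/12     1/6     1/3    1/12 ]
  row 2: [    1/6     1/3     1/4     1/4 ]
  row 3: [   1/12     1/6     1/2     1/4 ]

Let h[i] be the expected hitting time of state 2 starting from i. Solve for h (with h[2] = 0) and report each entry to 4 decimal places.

h = [3.4704, 3.1777, 0.0000, 2.4251]

First-step conditioning: h[2] = 0; for i ≠ 2, h[i] = 1 + Σ_k P[i][k]·h[k].
  h[0] = 1 + 1/4·h[0] + 1/4·h[1] + 1/3·h[3]
  h[1] = 1 + 5/12·h[0] + 1/6·h[1] + 1/12·h[3]
  h[3] = 1 + 1/12·h[0] + 1/6·h[1] + 1/4·h[3]
Solving the 3×3 linear system over states ≠ 2 gives exactly h = [996/287, 912/287, 0, 696/287] (h[2] = 0 is the target).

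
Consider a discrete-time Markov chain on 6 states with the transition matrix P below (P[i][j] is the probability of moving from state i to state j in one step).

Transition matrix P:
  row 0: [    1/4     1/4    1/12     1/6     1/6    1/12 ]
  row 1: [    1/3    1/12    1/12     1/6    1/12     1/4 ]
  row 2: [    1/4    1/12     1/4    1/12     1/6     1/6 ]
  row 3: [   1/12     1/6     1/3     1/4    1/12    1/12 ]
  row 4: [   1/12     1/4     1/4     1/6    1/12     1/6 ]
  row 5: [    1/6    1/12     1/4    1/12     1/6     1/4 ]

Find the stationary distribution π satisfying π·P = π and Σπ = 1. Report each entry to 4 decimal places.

Balance equations π_j = Σ_i π_i·P[i][j]:
  π_0 = 1/4·π_0 + 1/3·π_1 + 1/4·π_2 + 1/12·π_3 + 1/12·π_4 + 1/6·π_5
  π_1 = 1/4·π_0 + 1/12·π_1 + 1/12·π_2 + 1/6·π_3 + 1/4·π_4 + 1/12·π_5
  π_2 = 1/12·π_0 + 1/12·π_1 + 1/4·π_2 + 1/3·π_3 + 1/4·π_4 + 1/4·π_5
  π_3 = 1/6·π_0 + 1/6·π_1 + 1/12·π_2 + 1/4·π_3 + 1/6·π_4 + 1/12·π_5
  π_4 = 1/6·π_0 + 1/12·π_1 + 1/6·π_2 + 1/12·π_3 + 1/12·π_4 + 1/6·π_5
  normalize: π_0 + π_1 + π_2 + π_3 + π_4 + π_5 = 1
Solving the linear system gives exactly π = [10504/51891, 2616/17297, 1508/7413, 7703/51891, 6787/51891, 2831/17297].

π = [0.2024, 0.1512, 0.2034, 0.1484, 0.1308, 0.1637]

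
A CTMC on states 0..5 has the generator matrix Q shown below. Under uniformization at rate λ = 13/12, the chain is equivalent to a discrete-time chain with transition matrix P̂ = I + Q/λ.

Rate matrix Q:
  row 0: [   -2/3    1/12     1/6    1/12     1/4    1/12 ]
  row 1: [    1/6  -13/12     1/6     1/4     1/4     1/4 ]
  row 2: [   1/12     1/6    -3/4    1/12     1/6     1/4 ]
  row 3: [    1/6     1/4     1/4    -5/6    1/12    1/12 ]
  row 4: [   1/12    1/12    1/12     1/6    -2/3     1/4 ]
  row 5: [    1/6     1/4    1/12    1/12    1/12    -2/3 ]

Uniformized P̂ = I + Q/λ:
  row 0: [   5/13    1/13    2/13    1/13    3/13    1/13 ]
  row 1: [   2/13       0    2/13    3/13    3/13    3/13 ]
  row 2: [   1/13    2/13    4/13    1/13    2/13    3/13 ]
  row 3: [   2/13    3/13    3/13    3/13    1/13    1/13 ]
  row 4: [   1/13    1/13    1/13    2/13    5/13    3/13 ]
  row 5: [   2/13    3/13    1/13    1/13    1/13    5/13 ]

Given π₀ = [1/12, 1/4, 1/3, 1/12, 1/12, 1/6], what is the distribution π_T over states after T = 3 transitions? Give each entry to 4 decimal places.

t=0: π = [0.0833, 0.2500, 0.3333, 0.0833, 0.0833, 0.1667]
t=1: π = [0.1410, 0.1218, 0.1923, 0.1346, 0.1795, 0.2308]
t=2: π = [0.1578, 0.1386, 0.1622, 0.1302, 0.1874, 0.2239]
t=3: π = [0.1634, 0.1332, 0.1572, 0.1327, 0.1926, 0.2209]

π = [0.1634, 0.1332, 0.1572, 0.1327, 0.1926, 0.2209]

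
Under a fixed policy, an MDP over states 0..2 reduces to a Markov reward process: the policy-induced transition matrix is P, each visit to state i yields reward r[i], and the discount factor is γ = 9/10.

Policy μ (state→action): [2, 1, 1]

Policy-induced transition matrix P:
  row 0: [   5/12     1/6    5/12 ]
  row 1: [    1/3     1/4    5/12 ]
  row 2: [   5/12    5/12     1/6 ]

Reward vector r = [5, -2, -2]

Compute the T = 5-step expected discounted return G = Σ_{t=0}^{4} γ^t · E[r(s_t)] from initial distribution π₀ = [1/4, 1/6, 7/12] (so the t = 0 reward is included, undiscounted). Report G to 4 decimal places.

G = 2.1287

t=0: π = [0.2500, 0.1667, 0.5833], E[r] = -0.2500, γ^t·E[r] = -0.250000, running G = -0.250000
t=1: π = [0.4028, 0.3264, 0.2708], E[r] = 0.8194, γ^t·E[r] = 0.737500, running G = 0.487500
t=2: π = [0.3895, 0.2616, 0.3490], E[r] = 0.7263, γ^t·E[r] = 0.588281, running G = 1.075781
t=3: π = [0.3949, 0.2757, 0.3294], E[r] = 0.7641, γ^t·E[r] = 0.557016, running G = 1.632797
t=4: π = [0.3937, 0.2720, 0.3343], E[r] = 0.7558, γ^t·E[r] = 0.495906, running G = 2.128703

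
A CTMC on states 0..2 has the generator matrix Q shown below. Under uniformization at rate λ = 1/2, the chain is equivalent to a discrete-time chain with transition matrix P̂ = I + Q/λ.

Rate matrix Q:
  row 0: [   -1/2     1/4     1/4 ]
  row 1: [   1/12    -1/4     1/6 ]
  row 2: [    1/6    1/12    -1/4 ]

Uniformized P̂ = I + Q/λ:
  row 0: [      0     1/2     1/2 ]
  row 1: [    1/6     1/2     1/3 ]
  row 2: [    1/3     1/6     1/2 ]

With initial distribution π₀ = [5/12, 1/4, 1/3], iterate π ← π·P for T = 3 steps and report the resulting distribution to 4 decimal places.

t=0: π = [0.4167, 0.2500, 0.3333]
t=1: π = [0.1528, 0.3889, 0.4583]
t=2: π = [0.2176, 0.3472, 0.4352]
t=3: π = [0.2029, 0.3549, 0.4421]

π = [0.2029, 0.3549, 0.4421]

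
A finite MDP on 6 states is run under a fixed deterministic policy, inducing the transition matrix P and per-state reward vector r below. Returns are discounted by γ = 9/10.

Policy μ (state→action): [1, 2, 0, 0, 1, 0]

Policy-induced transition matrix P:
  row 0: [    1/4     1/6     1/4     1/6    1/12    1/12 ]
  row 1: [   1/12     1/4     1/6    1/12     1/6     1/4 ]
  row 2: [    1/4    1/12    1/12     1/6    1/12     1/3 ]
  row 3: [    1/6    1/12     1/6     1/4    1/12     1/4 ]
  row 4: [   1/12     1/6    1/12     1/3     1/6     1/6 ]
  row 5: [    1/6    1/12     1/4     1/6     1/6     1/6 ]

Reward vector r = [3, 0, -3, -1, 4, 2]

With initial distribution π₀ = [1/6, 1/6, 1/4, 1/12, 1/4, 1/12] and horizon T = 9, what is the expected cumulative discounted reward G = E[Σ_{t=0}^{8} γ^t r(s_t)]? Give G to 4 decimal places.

G = 4.5476

t=0: π = [0.1667, 0.1667, 0.2500, 0.0833, 0.2500, 0.0833], E[r] = 0.8333, γ^t·E[r] = 0.833333, running G = 0.833333
t=1: π = [0.1667, 0.1458, 0.1458, 0.2014, 0.1250, 0.2153], E[r] = 0.7917, γ^t·E[r] = 0.712500, running G = 1.545833
t=2: π = [0.1701, 0.1319, 0.1759, 0.1921, 0.1238, 0.2060], E[r] = 0.6979, γ^t·E[r] = 0.565313, running G = 2.111146
t=3: π = [0.1742, 0.1298, 0.1730, 0.1923, 0.1218, 0.2088], E[r] = 0.7160, γ^t·E[r] = 0.522000, running G = 2.633146
t=4: π = [0.1746, 0.1296, 0.1740, 0.1922, 0.1217, 0.2078], E[r] = 0.7122, γ^t·E[r] = 0.467253, running G = 3.100399
t=5: π = [0.1748, 0.1296, 0.1739, 0.1922, 0.1216, 0.2079], E[r] = 0.7127, γ^t·E[r] = 0.420864, running G = 3.521263
t=6: π = [0.1748, 0.1296, 0.1739, 0.1921, 0.1216, 0.2079], E[r] = 0.7126, γ^t·E[r] = 0.378707, running G = 3.899969
t=7: π = [0.1748, 0.1296, 0.1739, 0.1921, 0.1216, 0.2079], E[r] = 0.7126, γ^t·E[r] = 0.340849, running G = 4.240818
t=8: π = [0.1748, 0.1296, 0.1739, 0.1921, 0.1216, 0.2079], E[r] = 0.7126, γ^t·E[r] = 0.306762, running G = 4.547580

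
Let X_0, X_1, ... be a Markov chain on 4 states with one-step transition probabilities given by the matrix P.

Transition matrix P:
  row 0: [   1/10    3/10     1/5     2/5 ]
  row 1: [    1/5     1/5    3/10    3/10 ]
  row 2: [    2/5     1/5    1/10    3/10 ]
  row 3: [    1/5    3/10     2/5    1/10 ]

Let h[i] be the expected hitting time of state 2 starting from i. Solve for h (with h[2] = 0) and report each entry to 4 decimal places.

h = [3.5135, 3.2432, 0.0000, 2.9730]

First-step conditioning: h[2] = 0; for i ≠ 2, h[i] = 1 + Σ_k P[i][k]·h[k].
  h[0] = 1 + 1/10·h[0] + 3/10·h[1] + 2/5·h[3]
  h[1] = 1 + 1/5·h[0] + 1/5·h[1] + 3/10·h[3]
  h[3] = 1 + 1/5·h[0] + 3/10·h[1] + 1/10·h[3]
Solving the 3×3 linear system over states ≠ 2 gives exactly h = [130/37, 120/37, 0, 110/37] (h[2] = 0 is the target).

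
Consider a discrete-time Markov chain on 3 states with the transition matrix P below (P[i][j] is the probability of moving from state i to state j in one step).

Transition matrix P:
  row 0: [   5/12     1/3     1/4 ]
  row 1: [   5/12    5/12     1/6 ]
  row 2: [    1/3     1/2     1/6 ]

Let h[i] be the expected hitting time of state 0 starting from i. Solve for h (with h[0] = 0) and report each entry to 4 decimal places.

h = [0.0000, 2.4828, 2.6897]

First-step conditioning: h[0] = 0; for i ≠ 0, h[i] = 1 + Σ_k P[i][k]·h[k].
  h[1] = 1 + 5/12·h[1] + 1/6·h[2]
  h[2] = 1 + 1/2·h[1] + 1/6·h[2]
Solving the 2×2 linear system over states ≠ 0 gives exactly h = [0, 72/29, 78/29] (h[0] = 0 is the target).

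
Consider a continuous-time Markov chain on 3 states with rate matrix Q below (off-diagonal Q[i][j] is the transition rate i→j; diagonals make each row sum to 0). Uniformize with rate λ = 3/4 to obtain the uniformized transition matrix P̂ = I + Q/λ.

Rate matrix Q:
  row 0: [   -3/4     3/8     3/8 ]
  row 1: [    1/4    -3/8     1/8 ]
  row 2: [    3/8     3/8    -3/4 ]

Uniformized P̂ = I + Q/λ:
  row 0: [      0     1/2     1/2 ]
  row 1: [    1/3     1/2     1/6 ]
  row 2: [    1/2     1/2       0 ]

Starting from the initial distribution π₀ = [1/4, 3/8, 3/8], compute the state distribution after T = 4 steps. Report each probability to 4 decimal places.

π = [0.2734, 0.5000, 0.2266]

t=0: π = [0.2500, 0.3750, 0.3750]
t=1: π = [0.3125, 0.5000, 0.1875]
t=2: π = [0.2604, 0.5000, 0.2396]
t=3: π = [0.2865, 0.5000, 0.2135]
t=4: π = [0.2734, 0.5000, 0.2266]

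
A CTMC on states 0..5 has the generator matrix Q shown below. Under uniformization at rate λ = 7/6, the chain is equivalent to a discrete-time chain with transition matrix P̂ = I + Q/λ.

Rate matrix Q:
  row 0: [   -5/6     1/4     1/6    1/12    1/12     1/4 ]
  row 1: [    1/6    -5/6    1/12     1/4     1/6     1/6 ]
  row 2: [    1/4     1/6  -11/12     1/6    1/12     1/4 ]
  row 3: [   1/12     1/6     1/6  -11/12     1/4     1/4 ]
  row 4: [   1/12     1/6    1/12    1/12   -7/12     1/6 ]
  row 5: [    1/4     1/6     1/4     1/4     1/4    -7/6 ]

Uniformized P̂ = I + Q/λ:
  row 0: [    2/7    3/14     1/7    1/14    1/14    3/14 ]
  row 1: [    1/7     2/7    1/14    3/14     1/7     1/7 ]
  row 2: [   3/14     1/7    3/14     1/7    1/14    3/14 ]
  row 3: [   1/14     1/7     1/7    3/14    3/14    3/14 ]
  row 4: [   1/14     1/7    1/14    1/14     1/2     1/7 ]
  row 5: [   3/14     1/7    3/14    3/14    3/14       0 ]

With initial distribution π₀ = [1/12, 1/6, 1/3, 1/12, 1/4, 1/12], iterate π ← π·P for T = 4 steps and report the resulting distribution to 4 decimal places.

π = [0.1598, 0.1800, 0.1348, 0.1501, 0.2225, 0.1527]

t=0: π = [0.0833, 0.1667, 0.3333, 0.0833, 0.2500, 0.0833]
t=1: π = [0.1607, 0.1726, 0.1429, 0.1429, 0.2143, 0.1667]
t=2: π = [0.1624, 0.1790, 0.1373, 0.1505, 0.2198, 0.1509]
t=3: π = [0.1602, 0.1800, 0.1350, 0.1499, 0.2215, 0.1535]
t=4: π = [0.1598, 0.1800, 0.1348, 0.1501, 0.2225, 0.1527]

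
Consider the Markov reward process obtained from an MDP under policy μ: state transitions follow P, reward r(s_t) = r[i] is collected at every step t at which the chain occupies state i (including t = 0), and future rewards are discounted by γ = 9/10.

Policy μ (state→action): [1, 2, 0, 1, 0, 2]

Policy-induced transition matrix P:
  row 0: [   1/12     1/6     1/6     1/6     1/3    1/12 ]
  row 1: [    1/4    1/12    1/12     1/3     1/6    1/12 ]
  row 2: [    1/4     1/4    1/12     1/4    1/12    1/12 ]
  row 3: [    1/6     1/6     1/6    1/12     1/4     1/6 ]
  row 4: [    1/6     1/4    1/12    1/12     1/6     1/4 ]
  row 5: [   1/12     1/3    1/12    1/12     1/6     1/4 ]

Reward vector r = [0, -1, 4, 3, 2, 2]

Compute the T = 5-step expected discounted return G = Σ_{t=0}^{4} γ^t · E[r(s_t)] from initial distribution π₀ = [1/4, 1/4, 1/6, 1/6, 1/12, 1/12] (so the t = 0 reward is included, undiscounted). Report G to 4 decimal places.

G = 5.8274

t=0: π = [0.2500, 0.2500, 0.1667, 0.1667, 0.0833, 0.0833], E[r] = 1.2500, γ^t·E[r] = 1.250000, running G = 1.250000
t=1: π = [0.1736, 0.1806, 0.1181, 0.1944, 0.2083, 0.1250], E[r] = 1.5417, γ^t·E[r] = 1.387500, running G = 2.637500
t=2: π = [0.1667, 0.1997, 0.1140, 0.1626, 0.2020, 0.1551], E[r] = 1.4583, γ^t·E[r] = 1.181250, running G = 3.818750
t=3: π = [0.1660, 0.2022, 0.1108, 0.1661, 0.1985, 0.1564], E[r] = 1.4491, γ^t·E[r] = 1.056375, running G = 4.875125
t=4: π = [0.1659, 0.2017, 0.1110, 0.1662, 0.1989, 0.1563], E[r] = 1.4515, γ^t·E[r] = 0.952312, running G = 5.827437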